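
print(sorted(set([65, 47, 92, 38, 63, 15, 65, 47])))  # [15, 38, 47, 63, 65, 92]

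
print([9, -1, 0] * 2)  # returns [9, -1, 0, 9, -1, 0]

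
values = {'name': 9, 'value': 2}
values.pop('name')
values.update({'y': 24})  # {'value': 2, 'y': 24}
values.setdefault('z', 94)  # 94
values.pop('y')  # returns 24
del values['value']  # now {'z': 94}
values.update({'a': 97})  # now {'z': 94, 'a': 97}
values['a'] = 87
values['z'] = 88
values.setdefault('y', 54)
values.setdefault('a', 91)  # 87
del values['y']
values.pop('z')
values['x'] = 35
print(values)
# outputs {'a': 87, 'x': 35}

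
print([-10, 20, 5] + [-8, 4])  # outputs [-10, 20, 5, -8, 4]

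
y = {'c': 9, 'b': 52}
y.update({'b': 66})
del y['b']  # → {'c': 9}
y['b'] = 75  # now {'c': 9, 'b': 75}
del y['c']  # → {'b': 75}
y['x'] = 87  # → {'b': 75, 'x': 87}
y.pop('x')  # 87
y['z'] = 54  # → {'b': 75, 'z': 54}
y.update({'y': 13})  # {'b': 75, 'z': 54, 'y': 13}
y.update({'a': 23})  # {'b': 75, 'z': 54, 'y': 13, 'a': 23}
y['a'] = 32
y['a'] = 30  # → {'b': 75, 'z': 54, 'y': 13, 'a': 30}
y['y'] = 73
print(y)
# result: {'b': 75, 'z': 54, 'y': 73, 'a': 30}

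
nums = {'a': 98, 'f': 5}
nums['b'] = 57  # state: {'a': 98, 'f': 5, 'b': 57}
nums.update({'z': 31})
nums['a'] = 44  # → {'a': 44, 'f': 5, 'b': 57, 'z': 31}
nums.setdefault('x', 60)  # 60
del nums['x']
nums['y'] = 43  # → {'a': 44, 'f': 5, 'b': 57, 'z': 31, 'y': 43}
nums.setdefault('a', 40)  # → 44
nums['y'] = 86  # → {'a': 44, 'f': 5, 'b': 57, 'z': 31, 'y': 86}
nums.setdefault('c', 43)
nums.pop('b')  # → 57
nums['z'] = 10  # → {'a': 44, 'f': 5, 'z': 10, 'y': 86, 'c': 43}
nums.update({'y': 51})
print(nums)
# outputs {'a': 44, 'f': 5, 'z': 10, 'y': 51, 'c': 43}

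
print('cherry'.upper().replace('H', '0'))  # C0ERRY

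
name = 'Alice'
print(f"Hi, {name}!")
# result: Hi, Alice!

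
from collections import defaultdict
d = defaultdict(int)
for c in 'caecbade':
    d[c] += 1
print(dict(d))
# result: {'c': 2, 'a': 2, 'e': 2, 'b': 1, 'd': 1}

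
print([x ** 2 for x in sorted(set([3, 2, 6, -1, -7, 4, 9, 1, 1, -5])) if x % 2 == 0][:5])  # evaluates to [4, 16, 36]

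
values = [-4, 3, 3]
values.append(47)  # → [-4, 3, 3, 47]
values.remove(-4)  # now [3, 3, 47]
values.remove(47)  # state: [3, 3]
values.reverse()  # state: [3, 3]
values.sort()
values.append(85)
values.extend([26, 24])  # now [3, 3, 85, 26, 24]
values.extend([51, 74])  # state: [3, 3, 85, 26, 24, 51, 74]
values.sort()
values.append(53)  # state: [3, 3, 24, 26, 51, 74, 85, 53]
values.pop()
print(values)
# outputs [3, 3, 24, 26, 51, 74, 85]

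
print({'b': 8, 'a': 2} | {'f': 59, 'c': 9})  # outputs {'b': 8, 'a': 2, 'f': 59, 'c': 9}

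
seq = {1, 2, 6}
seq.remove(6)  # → {1, 2}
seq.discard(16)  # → {1, 2}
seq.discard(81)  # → {1, 2}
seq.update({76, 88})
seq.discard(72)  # {1, 2, 76, 88}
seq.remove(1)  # {2, 76, 88}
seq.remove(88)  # {2, 76}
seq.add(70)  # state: {2, 70, 76}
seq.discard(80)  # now {2, 70, 76}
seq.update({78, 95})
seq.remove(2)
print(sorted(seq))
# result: [70, 76, 78, 95]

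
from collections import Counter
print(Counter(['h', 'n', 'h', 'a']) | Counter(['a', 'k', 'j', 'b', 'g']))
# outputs Counter({'h': 2, 'n': 1, 'a': 1, 'k': 1, 'j': 1, 'b': 1, 'g': 1})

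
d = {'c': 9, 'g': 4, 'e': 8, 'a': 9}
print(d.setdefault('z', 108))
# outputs 108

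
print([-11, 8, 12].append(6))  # None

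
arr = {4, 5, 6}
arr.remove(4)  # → {5, 6}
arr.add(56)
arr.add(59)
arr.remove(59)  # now {5, 6, 56}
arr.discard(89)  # {5, 6, 56}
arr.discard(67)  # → {5, 6, 56}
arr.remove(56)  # {5, 6}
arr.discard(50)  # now {5, 6}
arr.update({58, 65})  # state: {5, 6, 58, 65}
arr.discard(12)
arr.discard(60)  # {5, 6, 58, 65}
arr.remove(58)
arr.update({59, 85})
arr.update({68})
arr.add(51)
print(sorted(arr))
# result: [5, 6, 51, 59, 65, 68, 85]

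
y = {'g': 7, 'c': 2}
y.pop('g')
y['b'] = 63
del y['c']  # {'b': 63}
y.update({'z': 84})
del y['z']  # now {'b': 63}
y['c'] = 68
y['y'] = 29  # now {'b': 63, 'c': 68, 'y': 29}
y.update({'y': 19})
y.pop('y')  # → 19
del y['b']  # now {'c': 68}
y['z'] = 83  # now {'c': 68, 'z': 83}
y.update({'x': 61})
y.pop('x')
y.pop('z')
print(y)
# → {'c': 68}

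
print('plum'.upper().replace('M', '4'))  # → PLU4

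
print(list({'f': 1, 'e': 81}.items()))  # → [('f', 1), ('e', 81)]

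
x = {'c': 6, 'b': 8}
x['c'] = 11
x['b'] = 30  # {'c': 11, 'b': 30}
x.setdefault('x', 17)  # 17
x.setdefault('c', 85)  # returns 11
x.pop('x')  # 17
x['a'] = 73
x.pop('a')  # 73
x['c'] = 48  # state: {'c': 48, 'b': 30}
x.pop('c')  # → 48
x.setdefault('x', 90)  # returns 90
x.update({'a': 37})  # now {'b': 30, 'x': 90, 'a': 37}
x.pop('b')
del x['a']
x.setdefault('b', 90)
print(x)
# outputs {'x': 90, 'b': 90}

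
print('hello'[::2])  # hlo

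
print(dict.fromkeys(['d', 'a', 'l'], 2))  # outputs {'d': 2, 'a': 2, 'l': 2}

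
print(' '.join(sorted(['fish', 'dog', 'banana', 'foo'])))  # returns banana dog fish foo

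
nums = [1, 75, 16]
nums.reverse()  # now [16, 75, 1]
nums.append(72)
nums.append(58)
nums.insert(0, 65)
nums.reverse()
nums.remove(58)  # [72, 1, 75, 16, 65]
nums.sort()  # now [1, 16, 65, 72, 75]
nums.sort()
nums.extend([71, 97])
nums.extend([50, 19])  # [1, 16, 65, 72, 75, 71, 97, 50, 19]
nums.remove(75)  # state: [1, 16, 65, 72, 71, 97, 50, 19]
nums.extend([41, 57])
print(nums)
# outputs [1, 16, 65, 72, 71, 97, 50, 19, 41, 57]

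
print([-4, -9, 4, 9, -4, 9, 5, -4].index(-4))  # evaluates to 0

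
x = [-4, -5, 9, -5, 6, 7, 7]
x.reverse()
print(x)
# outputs [7, 7, 6, -5, 9, -5, -4]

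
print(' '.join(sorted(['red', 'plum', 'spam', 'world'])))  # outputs plum red spam world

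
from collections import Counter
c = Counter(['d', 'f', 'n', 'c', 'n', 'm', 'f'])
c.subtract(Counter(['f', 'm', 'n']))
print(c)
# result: Counter({'d': 1, 'f': 1, 'n': 1, 'c': 1, 'm': 0})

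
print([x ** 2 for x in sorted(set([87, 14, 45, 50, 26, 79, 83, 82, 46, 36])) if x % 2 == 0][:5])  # [196, 676, 1296, 2116, 2500]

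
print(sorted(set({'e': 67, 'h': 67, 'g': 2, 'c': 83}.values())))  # [2, 67, 83]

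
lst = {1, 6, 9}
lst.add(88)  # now {1, 6, 9, 88}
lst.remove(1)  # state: {6, 9, 88}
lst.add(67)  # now {6, 9, 67, 88}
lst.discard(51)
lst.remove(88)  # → {6, 9, 67}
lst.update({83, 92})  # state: {6, 9, 67, 83, 92}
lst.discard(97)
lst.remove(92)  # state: {6, 9, 67, 83}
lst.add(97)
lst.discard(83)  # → {6, 9, 67, 97}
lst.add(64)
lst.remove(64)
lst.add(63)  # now {6, 9, 63, 67, 97}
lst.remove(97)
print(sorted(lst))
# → [6, 9, 63, 67]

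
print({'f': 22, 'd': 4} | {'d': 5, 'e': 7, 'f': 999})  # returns {'f': 999, 'd': 5, 'e': 7}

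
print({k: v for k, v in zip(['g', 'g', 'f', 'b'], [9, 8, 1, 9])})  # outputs {'g': 8, 'f': 1, 'b': 9}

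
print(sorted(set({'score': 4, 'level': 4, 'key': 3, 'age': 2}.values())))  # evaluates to [2, 3, 4]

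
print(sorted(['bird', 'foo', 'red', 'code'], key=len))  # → ['foo', 'red', 'bird', 'code']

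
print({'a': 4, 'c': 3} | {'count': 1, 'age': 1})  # {'a': 4, 'c': 3, 'count': 1, 'age': 1}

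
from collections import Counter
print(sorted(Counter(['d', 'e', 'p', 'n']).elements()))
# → ['d', 'e', 'n', 'p']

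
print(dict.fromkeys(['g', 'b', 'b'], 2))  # {'g': 2, 'b': 2}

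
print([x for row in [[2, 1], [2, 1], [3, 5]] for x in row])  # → [2, 1, 2, 1, 3, 5]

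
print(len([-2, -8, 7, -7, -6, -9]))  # 6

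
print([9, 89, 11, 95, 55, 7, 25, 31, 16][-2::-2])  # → [31, 7, 95, 89]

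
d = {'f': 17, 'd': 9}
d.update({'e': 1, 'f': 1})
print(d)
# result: {'f': 1, 'd': 9, 'e': 1}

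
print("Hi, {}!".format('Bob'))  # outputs Hi, Bob!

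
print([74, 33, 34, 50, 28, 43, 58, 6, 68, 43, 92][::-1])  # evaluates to [92, 43, 68, 6, 58, 43, 28, 50, 34, 33, 74]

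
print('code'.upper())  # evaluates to CODE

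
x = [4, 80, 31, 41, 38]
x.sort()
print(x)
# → [4, 31, 38, 41, 80]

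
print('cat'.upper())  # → CAT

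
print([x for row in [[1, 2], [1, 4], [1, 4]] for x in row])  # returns [1, 2, 1, 4, 1, 4]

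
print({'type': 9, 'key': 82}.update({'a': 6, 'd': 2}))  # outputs None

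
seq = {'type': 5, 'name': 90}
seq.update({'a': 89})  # {'type': 5, 'name': 90, 'a': 89}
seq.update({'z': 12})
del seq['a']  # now {'type': 5, 'name': 90, 'z': 12}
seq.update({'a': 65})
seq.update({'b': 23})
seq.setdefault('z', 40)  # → 12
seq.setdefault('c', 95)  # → 95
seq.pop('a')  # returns 65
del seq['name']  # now {'type': 5, 'z': 12, 'b': 23, 'c': 95}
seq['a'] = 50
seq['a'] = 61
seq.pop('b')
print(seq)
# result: {'type': 5, 'z': 12, 'c': 95, 'a': 61}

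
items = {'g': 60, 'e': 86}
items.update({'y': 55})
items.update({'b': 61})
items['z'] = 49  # {'g': 60, 'e': 86, 'y': 55, 'b': 61, 'z': 49}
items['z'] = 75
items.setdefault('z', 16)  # 75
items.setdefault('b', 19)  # 61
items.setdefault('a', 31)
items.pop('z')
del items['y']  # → {'g': 60, 'e': 86, 'b': 61, 'a': 31}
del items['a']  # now {'g': 60, 'e': 86, 'b': 61}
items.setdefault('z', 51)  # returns 51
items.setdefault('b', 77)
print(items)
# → {'g': 60, 'e': 86, 'b': 61, 'z': 51}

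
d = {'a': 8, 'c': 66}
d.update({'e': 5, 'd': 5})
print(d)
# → {'a': 8, 'c': 66, 'e': 5, 'd': 5}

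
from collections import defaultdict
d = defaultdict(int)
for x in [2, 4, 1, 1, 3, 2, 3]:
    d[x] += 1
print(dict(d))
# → {2: 2, 4: 1, 1: 2, 3: 2}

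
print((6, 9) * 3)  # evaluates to (6, 9, 6, 9, 6, 9)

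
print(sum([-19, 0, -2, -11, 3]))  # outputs -29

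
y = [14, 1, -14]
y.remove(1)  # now [14, -14]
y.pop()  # -14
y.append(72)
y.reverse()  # [72, 14]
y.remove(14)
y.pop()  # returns 72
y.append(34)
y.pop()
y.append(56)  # [56]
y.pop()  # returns 56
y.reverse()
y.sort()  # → []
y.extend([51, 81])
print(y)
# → [51, 81]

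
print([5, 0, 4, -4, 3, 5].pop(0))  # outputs 5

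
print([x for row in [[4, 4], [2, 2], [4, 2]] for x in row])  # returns [4, 4, 2, 2, 4, 2]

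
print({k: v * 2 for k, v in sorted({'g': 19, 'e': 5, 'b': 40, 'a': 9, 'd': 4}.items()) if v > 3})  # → {'a': 18, 'b': 80, 'd': 8, 'e': 10, 'g': 38}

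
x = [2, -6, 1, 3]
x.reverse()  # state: [3, 1, -6, 2]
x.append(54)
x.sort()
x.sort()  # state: [-6, 1, 2, 3, 54]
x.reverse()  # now [54, 3, 2, 1, -6]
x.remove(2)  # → [54, 3, 1, -6]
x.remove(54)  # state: [3, 1, -6]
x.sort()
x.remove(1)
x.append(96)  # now [-6, 3, 96]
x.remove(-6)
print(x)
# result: [3, 96]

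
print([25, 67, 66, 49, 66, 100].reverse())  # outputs None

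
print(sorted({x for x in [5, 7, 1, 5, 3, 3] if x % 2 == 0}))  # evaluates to []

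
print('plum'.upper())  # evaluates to PLUM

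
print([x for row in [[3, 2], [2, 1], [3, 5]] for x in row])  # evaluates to [3, 2, 2, 1, 3, 5]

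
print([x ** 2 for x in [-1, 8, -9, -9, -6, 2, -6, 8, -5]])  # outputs [1, 64, 81, 81, 36, 4, 36, 64, 25]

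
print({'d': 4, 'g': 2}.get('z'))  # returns None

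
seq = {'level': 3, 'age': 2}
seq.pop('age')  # 2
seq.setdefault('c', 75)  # 75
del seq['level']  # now {'c': 75}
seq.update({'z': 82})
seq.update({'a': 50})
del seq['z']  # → {'c': 75, 'a': 50}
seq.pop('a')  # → 50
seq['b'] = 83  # {'c': 75, 'b': 83}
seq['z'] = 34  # {'c': 75, 'b': 83, 'z': 34}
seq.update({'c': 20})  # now {'c': 20, 'b': 83, 'z': 34}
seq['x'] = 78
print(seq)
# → {'c': 20, 'b': 83, 'z': 34, 'x': 78}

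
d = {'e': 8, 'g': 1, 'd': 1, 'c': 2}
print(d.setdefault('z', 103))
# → 103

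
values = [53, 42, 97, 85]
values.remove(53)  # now [42, 97, 85]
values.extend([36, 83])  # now [42, 97, 85, 36, 83]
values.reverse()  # [83, 36, 85, 97, 42]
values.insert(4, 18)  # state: [83, 36, 85, 97, 18, 42]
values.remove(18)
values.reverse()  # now [42, 97, 85, 36, 83]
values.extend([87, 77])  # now [42, 97, 85, 36, 83, 87, 77]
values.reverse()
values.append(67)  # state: [77, 87, 83, 36, 85, 97, 42, 67]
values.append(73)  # [77, 87, 83, 36, 85, 97, 42, 67, 73]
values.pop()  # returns 73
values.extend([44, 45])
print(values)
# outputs [77, 87, 83, 36, 85, 97, 42, 67, 44, 45]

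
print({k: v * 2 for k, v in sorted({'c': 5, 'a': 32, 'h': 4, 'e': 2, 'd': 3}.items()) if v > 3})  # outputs {'a': 64, 'c': 10, 'h': 8}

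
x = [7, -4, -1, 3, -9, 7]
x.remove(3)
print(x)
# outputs [7, -4, -1, -9, 7]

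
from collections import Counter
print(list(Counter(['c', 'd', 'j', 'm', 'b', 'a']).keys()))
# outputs ['c', 'd', 'j', 'm', 'b', 'a']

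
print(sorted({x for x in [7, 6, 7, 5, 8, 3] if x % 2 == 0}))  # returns [6, 8]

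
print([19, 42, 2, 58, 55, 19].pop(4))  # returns 55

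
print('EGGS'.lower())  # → eggs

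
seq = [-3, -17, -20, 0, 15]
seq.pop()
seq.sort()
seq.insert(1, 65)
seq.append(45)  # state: [-20, 65, -17, -3, 0, 45]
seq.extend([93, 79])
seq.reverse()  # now [79, 93, 45, 0, -3, -17, 65, -20]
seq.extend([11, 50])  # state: [79, 93, 45, 0, -3, -17, 65, -20, 11, 50]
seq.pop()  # 50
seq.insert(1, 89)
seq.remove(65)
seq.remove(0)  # [79, 89, 93, 45, -3, -17, -20, 11]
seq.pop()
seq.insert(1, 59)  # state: [79, 59, 89, 93, 45, -3, -17, -20]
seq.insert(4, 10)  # [79, 59, 89, 93, 10, 45, -3, -17, -20]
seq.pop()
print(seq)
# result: [79, 59, 89, 93, 10, 45, -3, -17]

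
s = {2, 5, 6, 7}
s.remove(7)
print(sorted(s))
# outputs [2, 5, 6]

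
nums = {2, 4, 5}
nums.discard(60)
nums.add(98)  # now {2, 4, 5, 98}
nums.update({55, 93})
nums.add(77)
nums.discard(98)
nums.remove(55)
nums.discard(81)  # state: {2, 4, 5, 77, 93}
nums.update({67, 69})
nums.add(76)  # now {2, 4, 5, 67, 69, 76, 77, 93}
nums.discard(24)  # {2, 4, 5, 67, 69, 76, 77, 93}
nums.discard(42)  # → {2, 4, 5, 67, 69, 76, 77, 93}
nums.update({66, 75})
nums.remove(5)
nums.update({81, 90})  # {2, 4, 66, 67, 69, 75, 76, 77, 81, 90, 93}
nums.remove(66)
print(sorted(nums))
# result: [2, 4, 67, 69, 75, 76, 77, 81, 90, 93]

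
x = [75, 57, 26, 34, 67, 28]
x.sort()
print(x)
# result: [26, 28, 34, 57, 67, 75]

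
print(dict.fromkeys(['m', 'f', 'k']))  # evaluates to {'m': None, 'f': None, 'k': None}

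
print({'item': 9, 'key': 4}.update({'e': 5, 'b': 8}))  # None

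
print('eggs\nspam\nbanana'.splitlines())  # ['eggs', 'spam', 'banana']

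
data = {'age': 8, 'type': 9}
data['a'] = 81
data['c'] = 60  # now {'age': 8, 'type': 9, 'a': 81, 'c': 60}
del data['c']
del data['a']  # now {'age': 8, 'type': 9}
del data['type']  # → {'age': 8}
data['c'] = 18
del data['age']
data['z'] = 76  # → {'c': 18, 'z': 76}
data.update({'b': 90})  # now {'c': 18, 'z': 76, 'b': 90}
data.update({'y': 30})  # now {'c': 18, 'z': 76, 'b': 90, 'y': 30}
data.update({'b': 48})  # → {'c': 18, 'z': 76, 'b': 48, 'y': 30}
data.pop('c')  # 18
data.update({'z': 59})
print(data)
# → {'z': 59, 'b': 48, 'y': 30}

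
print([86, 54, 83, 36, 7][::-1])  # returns [7, 36, 83, 54, 86]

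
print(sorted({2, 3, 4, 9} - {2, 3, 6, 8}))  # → [4, 9]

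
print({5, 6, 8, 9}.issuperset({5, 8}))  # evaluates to True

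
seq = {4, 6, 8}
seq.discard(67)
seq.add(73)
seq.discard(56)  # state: {4, 6, 8, 73}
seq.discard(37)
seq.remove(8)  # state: {4, 6, 73}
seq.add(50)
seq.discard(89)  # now {4, 6, 50, 73}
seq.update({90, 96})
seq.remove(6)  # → {4, 50, 73, 90, 96}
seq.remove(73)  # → {4, 50, 90, 96}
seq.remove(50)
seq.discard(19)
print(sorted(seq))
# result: [4, 90, 96]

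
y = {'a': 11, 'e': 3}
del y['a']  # {'e': 3}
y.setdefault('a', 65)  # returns 65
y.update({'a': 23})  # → {'e': 3, 'a': 23}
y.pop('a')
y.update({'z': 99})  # {'e': 3, 'z': 99}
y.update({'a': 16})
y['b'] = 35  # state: {'e': 3, 'z': 99, 'a': 16, 'b': 35}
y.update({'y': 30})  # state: {'e': 3, 'z': 99, 'a': 16, 'b': 35, 'y': 30}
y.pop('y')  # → 30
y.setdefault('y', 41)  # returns 41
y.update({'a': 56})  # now {'e': 3, 'z': 99, 'a': 56, 'b': 35, 'y': 41}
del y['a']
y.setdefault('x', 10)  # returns 10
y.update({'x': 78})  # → {'e': 3, 'z': 99, 'b': 35, 'y': 41, 'x': 78}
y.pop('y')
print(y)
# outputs {'e': 3, 'z': 99, 'b': 35, 'x': 78}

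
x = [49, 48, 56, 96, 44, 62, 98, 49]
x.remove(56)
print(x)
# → [49, 48, 96, 44, 62, 98, 49]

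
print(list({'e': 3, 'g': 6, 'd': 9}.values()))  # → [3, 6, 9]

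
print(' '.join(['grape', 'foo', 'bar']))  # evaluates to grape foo bar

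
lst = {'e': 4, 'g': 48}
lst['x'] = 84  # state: {'e': 4, 'g': 48, 'x': 84}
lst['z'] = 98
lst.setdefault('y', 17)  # 17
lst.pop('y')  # 17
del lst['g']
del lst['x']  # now {'e': 4, 'z': 98}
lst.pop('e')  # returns 4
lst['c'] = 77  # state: {'z': 98, 'c': 77}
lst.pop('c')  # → 77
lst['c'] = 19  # {'z': 98, 'c': 19}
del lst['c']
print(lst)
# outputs {'z': 98}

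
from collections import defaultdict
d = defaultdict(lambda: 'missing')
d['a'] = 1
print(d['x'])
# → missing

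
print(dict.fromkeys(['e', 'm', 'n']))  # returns {'e': None, 'm': None, 'n': None}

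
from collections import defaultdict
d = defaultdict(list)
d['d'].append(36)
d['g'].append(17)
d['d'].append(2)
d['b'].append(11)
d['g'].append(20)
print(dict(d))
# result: {'d': [36, 2], 'g': [17, 20], 'b': [11]}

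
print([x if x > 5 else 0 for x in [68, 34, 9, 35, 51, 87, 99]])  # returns [68, 34, 9, 35, 51, 87, 99]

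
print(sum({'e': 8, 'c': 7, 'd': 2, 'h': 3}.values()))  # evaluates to 20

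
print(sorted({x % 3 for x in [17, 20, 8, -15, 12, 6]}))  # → [0, 2]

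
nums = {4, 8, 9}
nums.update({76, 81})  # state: {4, 8, 9, 76, 81}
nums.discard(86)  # {4, 8, 9, 76, 81}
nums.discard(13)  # {4, 8, 9, 76, 81}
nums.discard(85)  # {4, 8, 9, 76, 81}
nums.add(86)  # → {4, 8, 9, 76, 81, 86}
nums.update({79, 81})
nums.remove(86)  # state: {4, 8, 9, 76, 79, 81}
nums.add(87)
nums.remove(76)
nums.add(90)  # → {4, 8, 9, 79, 81, 87, 90}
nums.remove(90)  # {4, 8, 9, 79, 81, 87}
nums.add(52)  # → {4, 8, 9, 52, 79, 81, 87}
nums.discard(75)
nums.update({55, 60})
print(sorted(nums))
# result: [4, 8, 9, 52, 55, 60, 79, 81, 87]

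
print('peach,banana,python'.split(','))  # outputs ['peach', 'banana', 'python']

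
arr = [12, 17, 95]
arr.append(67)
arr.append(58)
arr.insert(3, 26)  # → [12, 17, 95, 26, 67, 58]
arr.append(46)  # [12, 17, 95, 26, 67, 58, 46]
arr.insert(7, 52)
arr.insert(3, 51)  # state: [12, 17, 95, 51, 26, 67, 58, 46, 52]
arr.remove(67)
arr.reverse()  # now [52, 46, 58, 26, 51, 95, 17, 12]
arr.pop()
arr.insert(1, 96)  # [52, 96, 46, 58, 26, 51, 95, 17]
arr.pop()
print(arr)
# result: [52, 96, 46, 58, 26, 51, 95]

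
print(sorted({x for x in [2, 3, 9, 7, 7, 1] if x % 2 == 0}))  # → [2]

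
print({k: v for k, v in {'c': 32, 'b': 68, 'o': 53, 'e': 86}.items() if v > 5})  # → {'c': 32, 'b': 68, 'o': 53, 'e': 86}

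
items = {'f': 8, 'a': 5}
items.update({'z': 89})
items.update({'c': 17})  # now {'f': 8, 'a': 5, 'z': 89, 'c': 17}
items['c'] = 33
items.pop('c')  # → 33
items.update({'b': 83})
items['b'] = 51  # {'f': 8, 'a': 5, 'z': 89, 'b': 51}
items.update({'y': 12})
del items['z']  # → {'f': 8, 'a': 5, 'b': 51, 'y': 12}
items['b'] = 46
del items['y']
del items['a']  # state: {'f': 8, 'b': 46}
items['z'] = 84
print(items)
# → {'f': 8, 'b': 46, 'z': 84}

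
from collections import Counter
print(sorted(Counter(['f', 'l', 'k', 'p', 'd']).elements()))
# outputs ['d', 'f', 'k', 'l', 'p']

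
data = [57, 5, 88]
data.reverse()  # [88, 5, 57]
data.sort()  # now [5, 57, 88]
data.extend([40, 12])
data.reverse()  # [12, 40, 88, 57, 5]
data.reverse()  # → [5, 57, 88, 40, 12]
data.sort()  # [5, 12, 40, 57, 88]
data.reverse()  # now [88, 57, 40, 12, 5]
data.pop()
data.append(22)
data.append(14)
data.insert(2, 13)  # [88, 57, 13, 40, 12, 22, 14]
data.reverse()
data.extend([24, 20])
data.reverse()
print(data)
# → [20, 24, 88, 57, 13, 40, 12, 22, 14]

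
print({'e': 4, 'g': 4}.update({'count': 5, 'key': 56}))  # None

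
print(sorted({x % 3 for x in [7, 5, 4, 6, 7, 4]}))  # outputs [0, 1, 2]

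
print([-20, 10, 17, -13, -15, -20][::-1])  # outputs [-20, -15, -13, 17, 10, -20]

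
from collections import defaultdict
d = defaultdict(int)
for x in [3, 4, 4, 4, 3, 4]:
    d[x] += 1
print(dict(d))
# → {3: 2, 4: 4}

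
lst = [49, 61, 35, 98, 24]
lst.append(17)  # [49, 61, 35, 98, 24, 17]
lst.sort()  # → [17, 24, 35, 49, 61, 98]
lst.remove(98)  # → [17, 24, 35, 49, 61]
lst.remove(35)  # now [17, 24, 49, 61]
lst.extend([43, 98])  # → [17, 24, 49, 61, 43, 98]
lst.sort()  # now [17, 24, 43, 49, 61, 98]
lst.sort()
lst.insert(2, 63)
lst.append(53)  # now [17, 24, 63, 43, 49, 61, 98, 53]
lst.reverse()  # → [53, 98, 61, 49, 43, 63, 24, 17]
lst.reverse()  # [17, 24, 63, 43, 49, 61, 98, 53]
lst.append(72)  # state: [17, 24, 63, 43, 49, 61, 98, 53, 72]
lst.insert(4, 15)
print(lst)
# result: [17, 24, 63, 43, 15, 49, 61, 98, 53, 72]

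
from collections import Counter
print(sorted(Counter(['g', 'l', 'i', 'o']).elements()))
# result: ['g', 'i', 'l', 'o']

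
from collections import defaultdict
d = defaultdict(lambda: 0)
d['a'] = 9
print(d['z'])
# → 0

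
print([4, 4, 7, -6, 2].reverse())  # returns None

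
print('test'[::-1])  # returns tset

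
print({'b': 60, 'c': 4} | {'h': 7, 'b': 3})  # {'b': 3, 'c': 4, 'h': 7}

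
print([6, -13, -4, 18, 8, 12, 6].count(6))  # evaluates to 2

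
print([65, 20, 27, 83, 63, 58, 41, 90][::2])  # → [65, 27, 63, 41]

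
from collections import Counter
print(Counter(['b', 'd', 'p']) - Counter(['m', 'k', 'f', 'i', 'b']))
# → Counter({'d': 1, 'p': 1})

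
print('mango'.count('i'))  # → 0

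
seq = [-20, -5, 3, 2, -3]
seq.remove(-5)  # [-20, 3, 2, -3]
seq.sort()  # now [-20, -3, 2, 3]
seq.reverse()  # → [3, 2, -3, -20]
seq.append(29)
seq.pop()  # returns 29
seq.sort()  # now [-20, -3, 2, 3]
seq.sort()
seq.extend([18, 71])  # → [-20, -3, 2, 3, 18, 71]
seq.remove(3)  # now [-20, -3, 2, 18, 71]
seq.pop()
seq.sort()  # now [-20, -3, 2, 18]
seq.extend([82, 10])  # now [-20, -3, 2, 18, 82, 10]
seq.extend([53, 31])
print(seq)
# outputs [-20, -3, 2, 18, 82, 10, 53, 31]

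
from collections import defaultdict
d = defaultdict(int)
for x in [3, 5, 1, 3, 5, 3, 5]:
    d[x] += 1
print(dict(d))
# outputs {3: 3, 5: 3, 1: 1}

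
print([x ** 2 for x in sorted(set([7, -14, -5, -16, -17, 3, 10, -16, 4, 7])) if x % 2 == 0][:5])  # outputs [256, 196, 16, 100]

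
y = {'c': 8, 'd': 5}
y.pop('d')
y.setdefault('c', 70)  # 8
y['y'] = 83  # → {'c': 8, 'y': 83}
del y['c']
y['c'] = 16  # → {'y': 83, 'c': 16}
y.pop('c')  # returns 16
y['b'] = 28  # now {'y': 83, 'b': 28}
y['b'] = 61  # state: {'y': 83, 'b': 61}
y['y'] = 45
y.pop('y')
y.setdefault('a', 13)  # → 13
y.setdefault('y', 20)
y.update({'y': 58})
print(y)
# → {'b': 61, 'a': 13, 'y': 58}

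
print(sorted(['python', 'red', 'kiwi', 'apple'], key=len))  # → ['red', 'kiwi', 'apple', 'python']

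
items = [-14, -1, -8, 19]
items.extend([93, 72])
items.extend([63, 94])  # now [-14, -1, -8, 19, 93, 72, 63, 94]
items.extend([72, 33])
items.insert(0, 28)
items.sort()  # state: [-14, -8, -1, 19, 28, 33, 63, 72, 72, 93, 94]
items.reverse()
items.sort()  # [-14, -8, -1, 19, 28, 33, 63, 72, 72, 93, 94]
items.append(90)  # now [-14, -8, -1, 19, 28, 33, 63, 72, 72, 93, 94, 90]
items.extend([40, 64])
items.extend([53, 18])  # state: [-14, -8, -1, 19, 28, 33, 63, 72, 72, 93, 94, 90, 40, 64, 53, 18]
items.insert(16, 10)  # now [-14, -8, -1, 19, 28, 33, 63, 72, 72, 93, 94, 90, 40, 64, 53, 18, 10]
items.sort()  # [-14, -8, -1, 10, 18, 19, 28, 33, 40, 53, 63, 64, 72, 72, 90, 93, 94]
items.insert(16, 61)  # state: [-14, -8, -1, 10, 18, 19, 28, 33, 40, 53, 63, 64, 72, 72, 90, 93, 61, 94]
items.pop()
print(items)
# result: [-14, -8, -1, 10, 18, 19, 28, 33, 40, 53, 63, 64, 72, 72, 90, 93, 61]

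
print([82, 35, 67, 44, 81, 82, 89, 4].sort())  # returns None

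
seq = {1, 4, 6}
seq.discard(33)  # {1, 4, 6}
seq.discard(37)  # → {1, 4, 6}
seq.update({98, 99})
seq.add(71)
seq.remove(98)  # {1, 4, 6, 71, 99}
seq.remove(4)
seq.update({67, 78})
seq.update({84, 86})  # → {1, 6, 67, 71, 78, 84, 86, 99}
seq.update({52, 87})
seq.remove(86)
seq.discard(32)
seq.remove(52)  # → {1, 6, 67, 71, 78, 84, 87, 99}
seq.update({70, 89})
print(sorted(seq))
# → [1, 6, 67, 70, 71, 78, 84, 87, 89, 99]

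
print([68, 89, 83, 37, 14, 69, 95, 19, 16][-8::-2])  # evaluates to [89]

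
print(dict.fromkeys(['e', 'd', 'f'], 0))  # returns {'e': 0, 'd': 0, 'f': 0}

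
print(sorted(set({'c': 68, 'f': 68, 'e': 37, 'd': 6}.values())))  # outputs [6, 37, 68]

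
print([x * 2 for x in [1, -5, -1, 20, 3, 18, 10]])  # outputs [2, -10, -2, 40, 6, 36, 20]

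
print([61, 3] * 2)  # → [61, 3, 61, 3]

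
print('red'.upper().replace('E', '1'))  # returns R1D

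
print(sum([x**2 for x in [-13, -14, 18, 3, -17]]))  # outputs 987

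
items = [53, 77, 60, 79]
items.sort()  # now [53, 60, 77, 79]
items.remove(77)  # [53, 60, 79]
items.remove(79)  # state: [53, 60]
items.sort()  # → [53, 60]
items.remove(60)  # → [53]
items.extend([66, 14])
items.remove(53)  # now [66, 14]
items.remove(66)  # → [14]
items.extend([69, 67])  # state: [14, 69, 67]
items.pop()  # 67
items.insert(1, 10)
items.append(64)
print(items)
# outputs [14, 10, 69, 64]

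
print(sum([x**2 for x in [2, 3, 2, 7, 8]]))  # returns 130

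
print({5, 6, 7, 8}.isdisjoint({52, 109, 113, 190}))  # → True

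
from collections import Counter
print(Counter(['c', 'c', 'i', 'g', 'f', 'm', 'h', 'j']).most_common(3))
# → [('c', 2), ('i', 1), ('g', 1)]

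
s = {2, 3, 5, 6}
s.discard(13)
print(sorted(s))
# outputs [2, 3, 5, 6]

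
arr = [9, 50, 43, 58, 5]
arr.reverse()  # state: [5, 58, 43, 50, 9]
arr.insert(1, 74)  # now [5, 74, 58, 43, 50, 9]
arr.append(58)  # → [5, 74, 58, 43, 50, 9, 58]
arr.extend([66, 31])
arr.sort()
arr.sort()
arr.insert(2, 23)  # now [5, 9, 23, 31, 43, 50, 58, 58, 66, 74]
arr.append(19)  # [5, 9, 23, 31, 43, 50, 58, 58, 66, 74, 19]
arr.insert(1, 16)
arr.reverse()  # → [19, 74, 66, 58, 58, 50, 43, 31, 23, 9, 16, 5]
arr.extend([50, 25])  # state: [19, 74, 66, 58, 58, 50, 43, 31, 23, 9, 16, 5, 50, 25]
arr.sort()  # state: [5, 9, 16, 19, 23, 25, 31, 43, 50, 50, 58, 58, 66, 74]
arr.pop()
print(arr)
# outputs [5, 9, 16, 19, 23, 25, 31, 43, 50, 50, 58, 58, 66]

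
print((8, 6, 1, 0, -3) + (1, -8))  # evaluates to (8, 6, 1, 0, -3, 1, -8)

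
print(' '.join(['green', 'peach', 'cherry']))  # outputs green peach cherry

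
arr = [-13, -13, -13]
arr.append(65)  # [-13, -13, -13, 65]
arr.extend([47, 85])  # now [-13, -13, -13, 65, 47, 85]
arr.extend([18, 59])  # [-13, -13, -13, 65, 47, 85, 18, 59]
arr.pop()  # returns 59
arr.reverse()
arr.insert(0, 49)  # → [49, 18, 85, 47, 65, -13, -13, -13]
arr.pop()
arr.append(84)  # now [49, 18, 85, 47, 65, -13, -13, 84]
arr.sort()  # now [-13, -13, 18, 47, 49, 65, 84, 85]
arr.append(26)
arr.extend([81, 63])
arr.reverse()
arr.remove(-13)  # [63, 81, 26, 85, 84, 65, 49, 47, 18, -13]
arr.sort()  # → [-13, 18, 26, 47, 49, 63, 65, 81, 84, 85]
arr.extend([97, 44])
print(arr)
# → [-13, 18, 26, 47, 49, 63, 65, 81, 84, 85, 97, 44]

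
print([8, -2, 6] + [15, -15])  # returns [8, -2, 6, 15, -15]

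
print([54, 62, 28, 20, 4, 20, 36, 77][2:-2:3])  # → [28, 20]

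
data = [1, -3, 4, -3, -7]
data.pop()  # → -7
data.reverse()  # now [-3, 4, -3, 1]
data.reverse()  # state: [1, -3, 4, -3]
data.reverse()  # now [-3, 4, -3, 1]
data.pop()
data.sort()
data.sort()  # [-3, -3, 4]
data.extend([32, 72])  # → [-3, -3, 4, 32, 72]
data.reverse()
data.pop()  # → -3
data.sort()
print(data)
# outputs [-3, 4, 32, 72]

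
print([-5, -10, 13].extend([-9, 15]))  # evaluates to None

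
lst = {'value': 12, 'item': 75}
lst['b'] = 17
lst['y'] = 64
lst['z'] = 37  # {'value': 12, 'item': 75, 'b': 17, 'y': 64, 'z': 37}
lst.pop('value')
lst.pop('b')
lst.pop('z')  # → 37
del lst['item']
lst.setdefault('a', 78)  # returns 78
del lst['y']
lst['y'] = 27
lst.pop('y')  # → 27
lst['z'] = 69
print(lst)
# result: {'a': 78, 'z': 69}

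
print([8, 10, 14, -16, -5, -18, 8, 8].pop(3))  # -16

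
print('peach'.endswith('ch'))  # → True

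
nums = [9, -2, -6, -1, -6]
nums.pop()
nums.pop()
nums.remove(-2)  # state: [9, -6]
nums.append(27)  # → [9, -6, 27]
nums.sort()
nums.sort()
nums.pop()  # 27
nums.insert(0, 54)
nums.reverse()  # [9, -6, 54]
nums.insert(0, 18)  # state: [18, 9, -6, 54]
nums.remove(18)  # [9, -6, 54]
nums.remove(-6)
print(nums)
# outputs [9, 54]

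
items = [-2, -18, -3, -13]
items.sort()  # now [-18, -13, -3, -2]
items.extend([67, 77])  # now [-18, -13, -3, -2, 67, 77]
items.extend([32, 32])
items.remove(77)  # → [-18, -13, -3, -2, 67, 32, 32]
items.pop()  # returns 32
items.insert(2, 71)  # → [-18, -13, 71, -3, -2, 67, 32]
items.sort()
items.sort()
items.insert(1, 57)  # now [-18, 57, -13, -3, -2, 32, 67, 71]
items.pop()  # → 71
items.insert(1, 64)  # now [-18, 64, 57, -13, -3, -2, 32, 67]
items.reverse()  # [67, 32, -2, -3, -13, 57, 64, -18]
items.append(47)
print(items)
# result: [67, 32, -2, -3, -13, 57, 64, -18, 47]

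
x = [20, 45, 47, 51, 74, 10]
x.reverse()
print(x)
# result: [10, 74, 51, 47, 45, 20]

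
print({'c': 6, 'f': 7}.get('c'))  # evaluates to 6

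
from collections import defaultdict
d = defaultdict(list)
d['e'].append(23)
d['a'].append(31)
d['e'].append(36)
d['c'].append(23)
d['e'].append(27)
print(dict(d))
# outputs {'e': [23, 36, 27], 'a': [31], 'c': [23]}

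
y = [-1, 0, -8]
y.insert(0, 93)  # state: [93, -1, 0, -8]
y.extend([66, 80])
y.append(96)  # [93, -1, 0, -8, 66, 80, 96]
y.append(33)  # [93, -1, 0, -8, 66, 80, 96, 33]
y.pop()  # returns 33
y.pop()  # 96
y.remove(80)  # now [93, -1, 0, -8, 66]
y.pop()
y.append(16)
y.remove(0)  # [93, -1, -8, 16]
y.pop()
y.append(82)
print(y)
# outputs [93, -1, -8, 82]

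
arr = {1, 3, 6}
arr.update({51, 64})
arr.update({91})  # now {1, 3, 6, 51, 64, 91}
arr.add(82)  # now {1, 3, 6, 51, 64, 82, 91}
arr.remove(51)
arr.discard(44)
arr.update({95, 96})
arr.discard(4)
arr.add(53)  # {1, 3, 6, 53, 64, 82, 91, 95, 96}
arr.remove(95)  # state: {1, 3, 6, 53, 64, 82, 91, 96}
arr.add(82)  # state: {1, 3, 6, 53, 64, 82, 91, 96}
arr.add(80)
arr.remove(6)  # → {1, 3, 53, 64, 80, 82, 91, 96}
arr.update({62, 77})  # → {1, 3, 53, 62, 64, 77, 80, 82, 91, 96}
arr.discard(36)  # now {1, 3, 53, 62, 64, 77, 80, 82, 91, 96}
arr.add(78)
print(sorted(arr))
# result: [1, 3, 53, 62, 64, 77, 78, 80, 82, 91, 96]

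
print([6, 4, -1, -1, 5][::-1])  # [5, -1, -1, 4, 6]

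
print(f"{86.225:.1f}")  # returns 86.2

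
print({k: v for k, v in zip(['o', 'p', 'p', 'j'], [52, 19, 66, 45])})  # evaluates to {'o': 52, 'p': 66, 'j': 45}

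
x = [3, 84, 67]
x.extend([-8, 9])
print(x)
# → [3, 84, 67, -8, 9]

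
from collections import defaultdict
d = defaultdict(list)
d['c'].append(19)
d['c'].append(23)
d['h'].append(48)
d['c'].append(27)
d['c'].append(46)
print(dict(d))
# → {'c': [19, 23, 27, 46], 'h': [48]}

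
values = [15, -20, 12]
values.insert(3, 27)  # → [15, -20, 12, 27]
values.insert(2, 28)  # [15, -20, 28, 12, 27]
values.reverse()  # [27, 12, 28, -20, 15]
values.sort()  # [-20, 12, 15, 27, 28]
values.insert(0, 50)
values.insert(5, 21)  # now [50, -20, 12, 15, 27, 21, 28]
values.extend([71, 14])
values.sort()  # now [-20, 12, 14, 15, 21, 27, 28, 50, 71]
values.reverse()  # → [71, 50, 28, 27, 21, 15, 14, 12, -20]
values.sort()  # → [-20, 12, 14, 15, 21, 27, 28, 50, 71]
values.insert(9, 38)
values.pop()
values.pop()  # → 71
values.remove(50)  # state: [-20, 12, 14, 15, 21, 27, 28]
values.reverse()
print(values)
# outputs [28, 27, 21, 15, 14, 12, -20]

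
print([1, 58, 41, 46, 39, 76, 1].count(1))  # 2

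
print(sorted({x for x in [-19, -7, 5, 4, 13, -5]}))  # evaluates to [-19, -7, -5, 4, 5, 13]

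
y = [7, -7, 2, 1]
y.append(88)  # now [7, -7, 2, 1, 88]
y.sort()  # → [-7, 1, 2, 7, 88]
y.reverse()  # [88, 7, 2, 1, -7]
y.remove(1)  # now [88, 7, 2, -7]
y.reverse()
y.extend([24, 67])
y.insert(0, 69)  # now [69, -7, 2, 7, 88, 24, 67]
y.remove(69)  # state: [-7, 2, 7, 88, 24, 67]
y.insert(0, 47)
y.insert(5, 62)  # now [47, -7, 2, 7, 88, 62, 24, 67]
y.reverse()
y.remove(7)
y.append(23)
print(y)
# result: [67, 24, 62, 88, 2, -7, 47, 23]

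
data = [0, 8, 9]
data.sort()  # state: [0, 8, 9]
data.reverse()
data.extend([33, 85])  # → [9, 8, 0, 33, 85]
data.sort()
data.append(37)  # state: [0, 8, 9, 33, 85, 37]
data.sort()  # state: [0, 8, 9, 33, 37, 85]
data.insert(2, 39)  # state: [0, 8, 39, 9, 33, 37, 85]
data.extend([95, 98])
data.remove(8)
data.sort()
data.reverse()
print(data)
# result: [98, 95, 85, 39, 37, 33, 9, 0]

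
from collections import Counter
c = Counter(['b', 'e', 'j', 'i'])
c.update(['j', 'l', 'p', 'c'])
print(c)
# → Counter({'j': 2, 'b': 1, 'e': 1, 'i': 1, 'l': 1, 'p': 1, 'c': 1})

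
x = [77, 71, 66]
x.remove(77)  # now [71, 66]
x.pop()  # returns 66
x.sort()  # [71]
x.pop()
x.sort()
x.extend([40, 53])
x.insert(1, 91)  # [40, 91, 53]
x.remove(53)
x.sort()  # [40, 91]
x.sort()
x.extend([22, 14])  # [40, 91, 22, 14]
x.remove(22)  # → [40, 91, 14]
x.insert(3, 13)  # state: [40, 91, 14, 13]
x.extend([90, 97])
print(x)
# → [40, 91, 14, 13, 90, 97]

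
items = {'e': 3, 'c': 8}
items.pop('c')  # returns 8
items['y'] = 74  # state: {'e': 3, 'y': 74}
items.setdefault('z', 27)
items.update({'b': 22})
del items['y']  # {'e': 3, 'z': 27, 'b': 22}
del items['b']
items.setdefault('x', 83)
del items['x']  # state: {'e': 3, 'z': 27}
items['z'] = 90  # {'e': 3, 'z': 90}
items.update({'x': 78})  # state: {'e': 3, 'z': 90, 'x': 78}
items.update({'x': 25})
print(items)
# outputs {'e': 3, 'z': 90, 'x': 25}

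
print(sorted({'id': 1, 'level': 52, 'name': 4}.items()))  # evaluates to [('id', 1), ('level', 52), ('name', 4)]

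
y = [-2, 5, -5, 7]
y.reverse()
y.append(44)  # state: [7, -5, 5, -2, 44]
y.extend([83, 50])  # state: [7, -5, 5, -2, 44, 83, 50]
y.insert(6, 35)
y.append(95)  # [7, -5, 5, -2, 44, 83, 35, 50, 95]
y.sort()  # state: [-5, -2, 5, 7, 35, 44, 50, 83, 95]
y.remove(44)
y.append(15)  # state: [-5, -2, 5, 7, 35, 50, 83, 95, 15]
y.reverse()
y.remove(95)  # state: [15, 83, 50, 35, 7, 5, -2, -5]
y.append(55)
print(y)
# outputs [15, 83, 50, 35, 7, 5, -2, -5, 55]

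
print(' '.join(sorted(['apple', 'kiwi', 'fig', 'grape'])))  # apple fig grape kiwi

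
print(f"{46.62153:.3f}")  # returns 46.622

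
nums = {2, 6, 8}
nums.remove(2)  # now {6, 8}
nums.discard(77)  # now {6, 8}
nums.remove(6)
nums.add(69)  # {8, 69}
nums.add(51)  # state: {8, 51, 69}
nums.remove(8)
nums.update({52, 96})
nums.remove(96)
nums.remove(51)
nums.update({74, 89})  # {52, 69, 74, 89}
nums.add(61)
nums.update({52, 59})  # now {52, 59, 61, 69, 74, 89}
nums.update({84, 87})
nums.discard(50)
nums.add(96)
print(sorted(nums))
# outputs [52, 59, 61, 69, 74, 84, 87, 89, 96]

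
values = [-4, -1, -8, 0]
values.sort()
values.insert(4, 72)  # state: [-8, -4, -1, 0, 72]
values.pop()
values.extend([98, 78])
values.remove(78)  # [-8, -4, -1, 0, 98]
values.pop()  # 98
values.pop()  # 0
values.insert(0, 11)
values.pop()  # -1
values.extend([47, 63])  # [11, -8, -4, 47, 63]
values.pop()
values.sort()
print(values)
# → [-8, -4, 11, 47]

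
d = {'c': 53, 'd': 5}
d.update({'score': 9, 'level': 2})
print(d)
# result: {'c': 53, 'd': 5, 'score': 9, 'level': 2}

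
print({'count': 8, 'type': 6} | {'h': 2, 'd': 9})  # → {'count': 8, 'type': 6, 'h': 2, 'd': 9}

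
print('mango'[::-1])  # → ognam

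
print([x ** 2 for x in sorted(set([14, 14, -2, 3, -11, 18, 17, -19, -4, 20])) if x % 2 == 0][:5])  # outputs [16, 4, 196, 324, 400]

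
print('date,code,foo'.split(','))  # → ['date', 'code', 'foo']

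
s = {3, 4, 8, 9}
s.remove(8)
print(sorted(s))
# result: [3, 4, 9]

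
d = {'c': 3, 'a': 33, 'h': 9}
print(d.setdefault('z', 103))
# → 103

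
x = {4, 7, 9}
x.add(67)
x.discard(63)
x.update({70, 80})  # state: {4, 7, 9, 67, 70, 80}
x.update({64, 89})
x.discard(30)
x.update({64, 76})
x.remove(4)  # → {7, 9, 64, 67, 70, 76, 80, 89}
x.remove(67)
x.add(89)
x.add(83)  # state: {7, 9, 64, 70, 76, 80, 83, 89}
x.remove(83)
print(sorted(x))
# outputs [7, 9, 64, 70, 76, 80, 89]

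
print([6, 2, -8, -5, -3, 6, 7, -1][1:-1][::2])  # [2, -5, 6]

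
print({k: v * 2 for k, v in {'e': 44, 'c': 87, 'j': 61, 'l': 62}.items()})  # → {'e': 88, 'c': 174, 'j': 122, 'l': 124}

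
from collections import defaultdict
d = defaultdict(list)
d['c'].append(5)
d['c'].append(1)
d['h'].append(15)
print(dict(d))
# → {'c': [5, 1], 'h': [15]}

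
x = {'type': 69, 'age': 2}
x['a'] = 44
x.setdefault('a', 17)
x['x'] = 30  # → {'type': 69, 'age': 2, 'a': 44, 'x': 30}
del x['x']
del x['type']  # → {'age': 2, 'a': 44}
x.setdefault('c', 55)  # 55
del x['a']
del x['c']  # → {'age': 2}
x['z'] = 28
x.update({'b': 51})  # {'age': 2, 'z': 28, 'b': 51}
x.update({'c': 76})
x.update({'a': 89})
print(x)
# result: {'age': 2, 'z': 28, 'b': 51, 'c': 76, 'a': 89}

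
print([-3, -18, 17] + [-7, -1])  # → [-3, -18, 17, -7, -1]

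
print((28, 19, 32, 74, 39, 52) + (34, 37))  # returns (28, 19, 32, 74, 39, 52, 34, 37)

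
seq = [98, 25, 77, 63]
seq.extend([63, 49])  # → [98, 25, 77, 63, 63, 49]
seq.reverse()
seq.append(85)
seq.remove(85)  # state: [49, 63, 63, 77, 25, 98]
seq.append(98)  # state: [49, 63, 63, 77, 25, 98, 98]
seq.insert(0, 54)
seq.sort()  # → [25, 49, 54, 63, 63, 77, 98, 98]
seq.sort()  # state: [25, 49, 54, 63, 63, 77, 98, 98]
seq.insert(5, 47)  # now [25, 49, 54, 63, 63, 47, 77, 98, 98]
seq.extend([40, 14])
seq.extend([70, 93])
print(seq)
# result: [25, 49, 54, 63, 63, 47, 77, 98, 98, 40, 14, 70, 93]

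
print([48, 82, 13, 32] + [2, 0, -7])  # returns [48, 82, 13, 32, 2, 0, -7]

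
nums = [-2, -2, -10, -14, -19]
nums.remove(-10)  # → [-2, -2, -14, -19]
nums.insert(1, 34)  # [-2, 34, -2, -14, -19]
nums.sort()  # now [-19, -14, -2, -2, 34]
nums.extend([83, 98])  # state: [-19, -14, -2, -2, 34, 83, 98]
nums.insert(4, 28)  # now [-19, -14, -2, -2, 28, 34, 83, 98]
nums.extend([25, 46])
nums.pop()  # 46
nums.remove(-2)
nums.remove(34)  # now [-19, -14, -2, 28, 83, 98, 25]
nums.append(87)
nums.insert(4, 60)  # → [-19, -14, -2, 28, 60, 83, 98, 25, 87]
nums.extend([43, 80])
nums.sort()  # [-19, -14, -2, 25, 28, 43, 60, 80, 83, 87, 98]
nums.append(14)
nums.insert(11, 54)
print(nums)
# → [-19, -14, -2, 25, 28, 43, 60, 80, 83, 87, 98, 54, 14]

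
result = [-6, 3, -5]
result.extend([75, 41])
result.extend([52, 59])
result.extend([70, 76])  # [-6, 3, -5, 75, 41, 52, 59, 70, 76]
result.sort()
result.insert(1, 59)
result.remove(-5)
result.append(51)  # [-6, 59, 3, 41, 52, 59, 70, 75, 76, 51]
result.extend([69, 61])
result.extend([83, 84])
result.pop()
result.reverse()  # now [83, 61, 69, 51, 76, 75, 70, 59, 52, 41, 3, 59, -6]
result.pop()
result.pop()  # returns 59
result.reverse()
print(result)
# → [3, 41, 52, 59, 70, 75, 76, 51, 69, 61, 83]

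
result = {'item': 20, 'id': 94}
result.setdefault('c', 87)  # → 87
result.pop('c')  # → 87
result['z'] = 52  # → {'item': 20, 'id': 94, 'z': 52}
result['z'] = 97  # {'item': 20, 'id': 94, 'z': 97}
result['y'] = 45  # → {'item': 20, 'id': 94, 'z': 97, 'y': 45}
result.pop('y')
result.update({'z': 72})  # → {'item': 20, 'id': 94, 'z': 72}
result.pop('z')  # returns 72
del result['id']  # {'item': 20}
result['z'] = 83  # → {'item': 20, 'z': 83}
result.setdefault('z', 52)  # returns 83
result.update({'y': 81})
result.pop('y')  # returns 81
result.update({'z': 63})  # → {'item': 20, 'z': 63}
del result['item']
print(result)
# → {'z': 63}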